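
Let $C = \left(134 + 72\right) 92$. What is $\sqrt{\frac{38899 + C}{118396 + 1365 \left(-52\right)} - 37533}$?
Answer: $\frac{i \sqrt{21095459919958}}{23708} \approx 193.73 i$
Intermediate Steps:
$C = 18952$ ($C = 206 \cdot 92 = 18952$)
$\sqrt{\frac{38899 + C}{118396 + 1365 \left(-52\right)} - 37533} = \sqrt{\frac{38899 + 18952}{118396 + 1365 \left(-52\right)} - 37533} = \sqrt{\frac{57851}{118396 - 70980} - 37533} = \sqrt{\frac{57851}{47416} - 37533} = \sqrt{- \frac{1779606877}{47416}} = \frac{i \sqrt{21095459919958}}{23708}$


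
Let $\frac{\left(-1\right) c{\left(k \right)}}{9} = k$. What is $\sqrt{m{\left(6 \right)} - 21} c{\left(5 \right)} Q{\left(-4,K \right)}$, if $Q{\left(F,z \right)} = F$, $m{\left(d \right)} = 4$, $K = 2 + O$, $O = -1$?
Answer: $180 i \sqrt{17} \approx 742.16 i$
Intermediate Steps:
$K = 1$ ($K = 2 - 1 = 1$)
$c{\left(k \right)} = - 9 k$
$\sqrt{m{\left(6 \right)} - 21} c{\left(5 \right)} Q{\left(-4,K \right)} = \sqrt{4 - 21} \left(\left(-9\right) 5\right) \left(-4\right) = \sqrt{-17} \left(-45\right) \left(-4\right) = i \sqrt{17} \left(-45\right) \left(-4\right) = - 45 i \sqrt{17} \left(-4\right) = 180 i \sqrt{17}$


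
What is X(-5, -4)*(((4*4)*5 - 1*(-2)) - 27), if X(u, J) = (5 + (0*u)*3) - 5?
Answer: 0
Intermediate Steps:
X(u, J) = 0 (X(u, J) = (5 + 0*3) - 5 = (5 + 0) - 5 = 5 - 5 = 0)
X(-5, -4)*(((4*4)*5 - 1*(-2)) - 27) = 0*(((4*4)*5 - 1*(-2)) - 27) = 0*((16*5 + 2) - 27) = 0*((80 + 2) - 27) = 0*(82 - 27) = 0*55 = 0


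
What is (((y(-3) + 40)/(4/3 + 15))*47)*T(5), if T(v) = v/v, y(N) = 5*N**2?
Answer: 11985/49 ≈ 244.59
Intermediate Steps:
T(v) = 1
(((y(-3) + 40)/(4/3 + 15))*47)*T(5) = (((5*(-3)**2 + 40)/(4/3 + 15))*47)*1 = (((5*9 + 40)/(4*(1/3) + 15))*47)*1 = (((45 + 40)/(4/3 + 15))*47)*1 = ((85/(49/3))*47)*1 = ((85*(3/49))*47)*1 = ((255/49)*47)*1 = (11985/49)*1 = 11985/49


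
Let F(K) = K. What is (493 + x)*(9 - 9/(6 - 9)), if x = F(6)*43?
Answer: 9012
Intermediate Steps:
x = 258 (x = 6*43 = 258)
(493 + x)*(9 - 9/(6 - 9)) = (493 + 258)*(9 - 9/(6 - 9)) = 751*(9 - 9/(-3)) = 751*(9 - 9*(-⅓)) = 751*(9 + 3) = 751*12 = 9012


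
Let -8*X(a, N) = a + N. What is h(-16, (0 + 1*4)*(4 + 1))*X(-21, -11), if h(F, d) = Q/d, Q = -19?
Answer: -19/5 ≈ -3.8000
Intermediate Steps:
h(F, d) = -19/d
X(a, N) = -N/8 - a/8 (X(a, N) = -(a + N)/8 = -(N + a)/8 = -N/8 - a/8)
h(-16, (0 + 1*4)*(4 + 1))*X(-21, -11) = (-19*1/((0 + 1*4)*(4 + 1)))*(-⅛*(-11) - ⅛*(-21)) = (-19*1/(5*(0 + 4)))*(11/8 + 21/8) = -19/(4*5)*4 = -19/20*4 = -19/5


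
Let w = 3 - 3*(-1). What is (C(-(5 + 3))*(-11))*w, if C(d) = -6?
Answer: 396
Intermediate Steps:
w = 6 (w = 3 + 3 = 6)
(C(-(5 + 3))*(-11))*w = -6*(-11)*6 = 66*6 = 396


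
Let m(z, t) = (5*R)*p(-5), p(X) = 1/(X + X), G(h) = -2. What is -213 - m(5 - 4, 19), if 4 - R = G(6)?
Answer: -210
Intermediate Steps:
R = 6 (R = 4 - 1*(-2) = 4 + 2 = 6)
p(X) = 1/(2*X)
m(z, t) = -3 (m(z, t) = (5*6)*((½)/(-5)) = 30*((½)*(-⅕)) = 30*(-⅒) = -3)
-213 - m(5 - 4, 19) = -213 - 1*(-3) = -213 + 3 = -210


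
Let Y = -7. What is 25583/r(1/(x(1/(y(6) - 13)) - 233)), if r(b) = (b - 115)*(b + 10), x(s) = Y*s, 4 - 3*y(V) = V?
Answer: -2324446410992/104446840659 ≈ -22.255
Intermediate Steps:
y(V) = 4/3 - V/3
x(s) = -7*s
r(b) = (-115 + b)*(10 + b)
25583/r(1/(x(1/(y(6) - 13)) - 233)) = 25583/(-1150 + (1/(-7/((4/3 - 1/3*6) - 13) - 233))**2 - 105/(-7/((4/3 - 1/3*6) - 13) - 233)) = 25583/(-1150 + (1/(-7/((4/3 - 2) - 13) - 233))**2 - 105/(-7/((4/3 - 2) - 13) - 233)) = 25583/(-1150 + (1/(-7/(-2/3 - 13) - 233))**2 - 105/(-7/(-2/3 - 13) - 233)) = 25583/(-1150 + (1/(-7/(-41/3) - 233))**2 - 105/(-7/(-41/3) - 233)) = 25583/(-1150 + (1/(-7*(-3/41) - 233))**2 - 105/(-7*(-3/41) - 233)) = 25583/(-1150 + (1/(21/41 - 233))**2 - 105/(21/41 - 233)) = 25583/(-1150 + (1/(-9532/41))**2 - 105/(-9532/41)) = 25583/(-1150 + (-41/9532)**2 - 105*(-41/9532)) = 25583/(-1150 + 1681/90859024 + 4305/9532) = 25583/(-104446840659/90859024) = 25583*(-90859024/104446840659) = -2324446410992/104446840659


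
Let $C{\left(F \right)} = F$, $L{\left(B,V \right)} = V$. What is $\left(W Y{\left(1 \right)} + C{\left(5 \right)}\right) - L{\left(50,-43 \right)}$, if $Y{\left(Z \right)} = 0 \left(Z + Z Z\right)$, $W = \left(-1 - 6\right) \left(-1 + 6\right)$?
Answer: $48$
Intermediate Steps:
$W = -35$ ($W = \left(-7\right) 5 = -35$)
$Y{\left(Z \right)} = 0$ ($Y{\left(Z \right)} = 0 \left(Z + Z^{2}\right) = 0$)
$\left(W Y{\left(1 \right)} + C{\left(5 \right)}\right) - L{\left(50,-43 \right)} = \left(\left(-35\right) 0 + 5\right) - -43 = \left(0 + 5\right) + 43 = 5 + 43 = 48$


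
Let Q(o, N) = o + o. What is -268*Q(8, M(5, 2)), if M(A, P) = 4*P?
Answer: -4288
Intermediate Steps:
Q(o, N) = 2*o
-268*Q(8, M(5, 2)) = -536*8 = -268*16 = -4288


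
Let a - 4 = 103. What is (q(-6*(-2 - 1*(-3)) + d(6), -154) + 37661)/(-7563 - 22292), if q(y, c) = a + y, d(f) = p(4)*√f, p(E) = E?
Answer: -37762/29855 - 4*√6/29855 ≈ -1.2652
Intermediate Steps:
a = 107 (a = 4 + 103 = 107)
d(f) = 4*√f
q(y, c) = 107 + y
(q(-6*(-2 - 1*(-3)) + d(6), -154) + 37661)/(-7563 - 22292) = ((107 + (-6*(-2 - 1*(-3)) + 4*√6)) + 37661)/(-7563 - 22292) = ((107 + (-6*(-2 + 3) + 4*√6)) + 37661)/(-29855) = ((107 + (-6*1 + 4*√6)) + 37661)*(-1/29855) = ((107 + (-6 + 4*√6)) + 37661)*(-1/29855) = ((101 + 4*√6) + 37661)*(-1/29855) = (37762 + 4*√6)*(-1/29855) = -37762/29855 - 4*√6/29855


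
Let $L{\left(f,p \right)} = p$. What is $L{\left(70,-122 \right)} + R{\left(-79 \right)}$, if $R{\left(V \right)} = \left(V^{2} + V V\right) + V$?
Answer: $12281$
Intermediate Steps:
$R{\left(V \right)} = V + 2 V^{2}$ ($R{\left(V \right)} = \left(V^{2} + V^{2}\right) + V = 2 V^{2} + V = V + 2 V^{2}$)
$L{\left(70,-122 \right)} + R{\left(-79 \right)} = -122 - 79 \left(1 + 2 \left(-79\right)\right) = -122 - 79 \left(1 - 158\right) = -122 - -12403 = -122 + 12403 = 12281$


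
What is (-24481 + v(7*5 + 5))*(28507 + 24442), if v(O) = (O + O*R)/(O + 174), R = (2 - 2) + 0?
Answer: -138697099203/107 ≈ -1.2962e+9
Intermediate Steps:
R = 0 (R = 0 + 0 = 0)
v(O) = O/(174 + O) (v(O) = (O + O*0)/(O + 174) = (O + 0)/(174 + O) = O/(174 + O))
(-24481 + v(7*5 + 5))*(28507 + 24442) = (-24481 + (7*5 + 5)/(174 + (7*5 + 5)))*(28507 + 24442) = (-24481 + (35 + 5)/(174 + (35 + 5)))*52949 = (-24481 + 40/(174 + 40))*52949 = (-24481 + 40/214)*52949 = (-24481 + 40*(1/214))*52949 = (-24481 + 20/107)*52949 = -2619447/107*52949 = -138697099203/107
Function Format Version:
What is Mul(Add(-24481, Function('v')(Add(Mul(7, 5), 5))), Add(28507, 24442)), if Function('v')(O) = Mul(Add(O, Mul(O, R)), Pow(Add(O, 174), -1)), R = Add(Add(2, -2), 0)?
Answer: Rational(-138697099203, 107) ≈ -1.2962e+9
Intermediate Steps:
R = 0 (R = Add(0, 0) = 0)
Function('v')(O) = Mul(O, Pow(Add(174, O), -1)) (Function('v')(O) = Mul(Add(O, Mul(O, 0)), Pow(Add(O, 174), -1)) = Mul(Add(O, 0), Pow(Add(174, O), -1)) = Mul(O, Pow(Add(174, O), -1)))
Mul(Add(-24481, Function('v')(Add(Mul(7, 5), 5))), Add(28507, 24442)) = Mul(Add(-24481, Mul(Add(Mul(7, 5), 5), Pow(Add(174, Add(Mul(7, 5), 5)), -1))), Add(28507, 24442)) = Mul(Add(-24481, Mul(Add(35, 5), Pow(Add(174, Add(35, 5)), -1))), 52949) = Mul(Add(-24481, Mul(40, Pow(Add(174, 40), -1))), 52949) = Mul(Add(-24481, Mul(40, Pow(214, -1))), 52949) = Mul(Add(-24481, Mul(40, Rational(1, 214))), 52949) = Mul(Add(-24481, Rational(20, 107)), 52949) = Mul(Rational(-2619447, 107), 52949) = Rational(-138697099203, 107)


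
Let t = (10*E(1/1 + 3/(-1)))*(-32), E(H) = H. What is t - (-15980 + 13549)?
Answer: 3071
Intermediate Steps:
t = 640 (t = (10*(1/1 + 3/(-1)))*(-32) = (10*(1*1 + 3*(-1)))*(-32) = (10*(1 - 3))*(-32) = (10*(-2))*(-32) = -20*(-32) = 640)
t - (-15980 + 13549) = 640 - (-15980 + 13549) = 640 - 1*(-2431) = 640 + 2431 = 3071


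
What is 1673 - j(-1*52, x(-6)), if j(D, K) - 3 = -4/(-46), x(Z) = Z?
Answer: 38408/23 ≈ 1669.9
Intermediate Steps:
j(D, K) = 71/23 (j(D, K) = 3 - 4/(-46) = 3 - 4*(-1/46) = 3 + 2/23 = 71/23)
1673 - j(-1*52, x(-6)) = 1673 - 1*71/23 = 1673 - 71/23 = 38408/23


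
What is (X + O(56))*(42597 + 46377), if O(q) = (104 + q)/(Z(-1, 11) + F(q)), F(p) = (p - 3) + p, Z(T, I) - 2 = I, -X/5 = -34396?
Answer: 933413777640/61 ≈ 1.5302e+10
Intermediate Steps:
X = 171980 (X = -5*(-34396) = 171980)
Z(T, I) = 2 + I
F(p) = -3 + 2*p (F(p) = (-3 + p) + p = -3 + 2*p)
O(q) = (104 + q)/(10 + 2*q) (O(q) = (104 + q)/((2 + 11) + (-3 + 2*q)) = (104 + q)/(13 + (-3 + 2*q)) = (104 + q)/(10 + 2*q))
(X + O(56))*(42597 + 46377) = (171980 + (104 + 56)/(2*(5 + 56)))*(42597 + 46377) = (171980 + (½)*160/61)*88974 = (171980 + (½)*(1/61)*160)*88974 = (171980 + 80/61)*88974 = (10490860/61)*88974 = 933413777640/61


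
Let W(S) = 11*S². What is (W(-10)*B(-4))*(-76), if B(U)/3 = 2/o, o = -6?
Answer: 83600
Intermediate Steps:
B(U) = -1 (B(U) = 3*(2/(-6)) = 3*(2*(-⅙)) = 3*(-⅓) = -1)
(W(-10)*B(-4))*(-76) = ((11*(-10)²)*(-1))*(-76) = ((11*100)*(-1))*(-76) = (1100*(-1))*(-76) = -1100*(-76) = 83600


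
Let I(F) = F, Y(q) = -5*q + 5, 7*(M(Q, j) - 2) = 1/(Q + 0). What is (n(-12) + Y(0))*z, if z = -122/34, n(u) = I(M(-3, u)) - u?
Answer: -24278/357 ≈ -68.006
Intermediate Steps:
M(Q, j) = 2 + 1/(7*Q) (M(Q, j) = 2 + 1/(7*(Q + 0)) = 2 + 1/(7*Q))
Y(q) = 5 - 5*q
n(u) = 41/21 - u (n(u) = (2 + (1/7)/(-3)) - u = (2 + (1/7)*(-1/3)) - u = (2 - 1/21) - u = 41/21 - u)
z = -61/17 (z = -122*1/34 = -61/17 ≈ -3.5882)
(n(-12) + Y(0))*z = ((41/21 - 1*(-12)) + (5 - 5*0))*(-61/17) = ((41/21 + 12) + (5 + 0))*(-61/17) = (293/21 + 5)*(-61/17) = (398/21)*(-61/17) = -24278/357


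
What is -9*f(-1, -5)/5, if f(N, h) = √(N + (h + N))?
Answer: -9*I*√7/5 ≈ -4.7624*I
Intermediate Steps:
f(N, h) = √(h + 2*N) (f(N, h) = √(N + (N + h)) = √(h + 2*N))
-9*f(-1, -5)/5 = -9*√(-5 + 2*(-1))/5 = -9*√(-5 - 2)*(⅕) = -9*I*√7*(⅕) = -9*I*√7/5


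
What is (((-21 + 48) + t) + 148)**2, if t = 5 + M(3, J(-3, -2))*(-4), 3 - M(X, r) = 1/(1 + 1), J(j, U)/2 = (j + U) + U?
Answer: 28900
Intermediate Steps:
J(j, U) = 2*j + 4*U (J(j, U) = 2*((j + U) + U) = 2*((U + j) + U) = 2*(j + 2*U) = 2*j + 4*U)
M(X, r) = 5/2 (M(X, r) = 3 - 1/(1 + 1) = 3 - 1/2 = 5/2)
t = -5 (t = 5 + (5/2)*(-4) = 5 - 10 = -5)
(((-21 + 48) + t) + 148)**2 = (((-21 + 48) - 5) + 148)**2 = ((27 - 5) + 148)**2 = (22 + 148)**2 = 170**2 = 28900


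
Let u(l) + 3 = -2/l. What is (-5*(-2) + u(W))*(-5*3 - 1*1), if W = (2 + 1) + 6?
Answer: -976/9 ≈ -108.44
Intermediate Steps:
W = 9 (W = 3 + 6 = 9)
u(l) = -3 - 2/l
(-5*(-2) + u(W))*(-5*3 - 1*1) = (-5*(-2) + (-3 - 2/9))*(-5*3 - 1*1) = (10 + (-3 - 2*⅑))*(-15 - 1) = (10 + (-3 - 2/9))*(-16) = (10 - 29/9)*(-16) = (61/9)*(-16) = -976/9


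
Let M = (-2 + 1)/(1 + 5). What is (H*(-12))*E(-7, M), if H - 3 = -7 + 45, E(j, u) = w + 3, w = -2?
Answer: -492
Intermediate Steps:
M = -1/6 ≈ -0.16667
E(j, u) = 1 (E(j, u) = -2 + 3 = 1)
H = 41 (H = 3 + (-7 + 45) = 3 + 38 = 41)
(H*(-12))*E(-7, M) = (41*(-12))*1 = -492*1 = -492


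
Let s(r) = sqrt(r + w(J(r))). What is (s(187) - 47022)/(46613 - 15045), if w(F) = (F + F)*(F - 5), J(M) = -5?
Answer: -23511/15784 + sqrt(287)/31568 ≈ -1.4890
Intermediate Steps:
w(F) = 2*F*(-5 + F) (w(F) = (2*F)*(-5 + F) = 2*F*(-5 + F))
s(r) = sqrt(100 + r) (s(r) = sqrt(r + 2*(-5)*(-5 - 5)) = sqrt(r + 2*(-5)*(-10)) = sqrt(r + 100) = sqrt(100 + r))
(s(187) - 47022)/(46613 - 15045) = (sqrt(100 + 187) - 47022)/(46613 - 15045) = (sqrt(287) - 47022)/31568 = (-47022 + sqrt(287))*(1/31568) = -23511/15784 + sqrt(287)/31568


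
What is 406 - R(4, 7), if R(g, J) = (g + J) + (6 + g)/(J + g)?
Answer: 4335/11 ≈ 394.09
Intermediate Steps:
R(g, J) = J + g + (6 + g)/(J + g) (R(g, J) = (J + g) + (6 + g)/(J + g) = J + g + (6 + g)/(J + g))
406 - R(4, 7) = 406 - (6 + 4 + 7**2 + 4**2 + 2*7*4)/(7 + 4) = 406 - (6 + 4 + 49 + 16 + 56)/11 = 406 - 131/11 = 4335/11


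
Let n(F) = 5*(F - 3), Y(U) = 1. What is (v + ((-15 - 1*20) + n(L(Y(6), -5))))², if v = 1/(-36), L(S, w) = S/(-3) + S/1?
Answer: 2825761/1296 ≈ 2180.4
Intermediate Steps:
L(S, w) = 2*S/3 (L(S, w) = S*(-⅓) + S*1 = -S/3 + S = 2*S/3)
n(F) = -15 + 5*F (n(F) = 5*(-3 + F) = -15 + 5*F)
v = -1/36 ≈ -0.027778
(v + ((-15 - 1*20) + n(L(Y(6), -5))))² = (-1/36 + ((-15 - 1*20) + (-15 + 5*((⅔)*1))))² = (-1/36 + ((-15 - 20) + (-15 + 5*(⅔))))² = (-1/36 + (-35 + (-15 + 10/3)))² = (-1/36 + (-35 - 35/3))² = (-1/36 - 140/3)² = (-1681/36)² = 2825761/1296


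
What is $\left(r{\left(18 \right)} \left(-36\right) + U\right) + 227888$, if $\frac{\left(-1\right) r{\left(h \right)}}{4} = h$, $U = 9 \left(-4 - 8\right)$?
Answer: $230372$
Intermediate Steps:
$U = -108$ ($U = 9 \left(-12\right) = -108$)
$r{\left(h \right)} = - 4 h$
$\left(r{\left(18 \right)} \left(-36\right) + U\right) + 227888 = \left(\left(-4\right) 18 \left(-36\right) - 108\right) + 227888 = \left(\left(-72\right) \left(-36\right) - 108\right) + 227888 = \left(2592 - 108\right) + 227888 = 2484 + 227888 = 230372$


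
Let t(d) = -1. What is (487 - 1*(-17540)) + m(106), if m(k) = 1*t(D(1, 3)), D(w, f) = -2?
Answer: 18026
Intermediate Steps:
m(k) = -1 (m(k) = 1*(-1) = -1)
(487 - 1*(-17540)) + m(106) = (487 - 1*(-17540)) - 1 = (487 + 17540) - 1 = 18027 - 1 = 18026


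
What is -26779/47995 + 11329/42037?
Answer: -1758228/6095365 ≈ -0.28845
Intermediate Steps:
-26779/47995 + 11329/42037 = -1758228/6095365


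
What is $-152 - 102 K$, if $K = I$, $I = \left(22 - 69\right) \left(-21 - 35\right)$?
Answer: $-268616$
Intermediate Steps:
$I = 2632$ ($I = \left(-47\right) \left(-56\right) = 2632$)
$K = 2632$
$-152 - 102 K = -152 - 268464 = -268616$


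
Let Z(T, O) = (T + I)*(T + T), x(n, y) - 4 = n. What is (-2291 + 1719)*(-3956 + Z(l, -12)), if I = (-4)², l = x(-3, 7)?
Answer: 2243384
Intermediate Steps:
x(n, y) = 4 + n
l = 1 (l = 4 - 3 = 1)
I = 16
Z(T, O) = 2*T*(16 + T) (Z(T, O) = (T + 16)*(T + T) = (16 + T)*(2*T) = 2*T*(16 + T))
(-2291 + 1719)*(-3956 + Z(l, -12)) = (-2291 + 1719)*(-3956 + 2*1*(16 + 1)) = -572*(-3956 + 2*1*17) = -572*(-3956 + 34) = -572*(-3922) = 2243384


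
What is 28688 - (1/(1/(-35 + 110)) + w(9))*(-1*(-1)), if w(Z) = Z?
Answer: 28604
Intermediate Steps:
28688 - (1/(1/(-35 + 110)) + w(9))*(-1*(-1)) = 28688 - (1/(1/(-35 + 110)) + 9)*(-1*(-1)) = 28688 - (1/(1/75) + 9) = 28688 - (75 + 9) = 28688 - 84 = 28604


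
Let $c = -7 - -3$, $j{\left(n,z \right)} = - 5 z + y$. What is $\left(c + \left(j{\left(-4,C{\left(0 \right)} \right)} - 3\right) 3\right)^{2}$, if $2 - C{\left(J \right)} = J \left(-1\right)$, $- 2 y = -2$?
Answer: $1600$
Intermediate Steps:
$y = 1$ ($y = \left(- \frac{1}{2}\right) \left(-2\right) = 1$)
$C{\left(J \right)} = 2 + J$ ($C{\left(J \right)} = 2 - J \left(-1\right) = 2 - - J = 2 + J$)
$j{\left(n,z \right)} = 1 - 5 z$ ($j{\left(n,z \right)} = - 5 z + 1 = 1 - 5 z$)
$c = -4$ ($c = -7 + 3 = -4$)
$\left(c + \left(j{\left(-4,C{\left(0 \right)} \right)} - 3\right) 3\right)^{2} = \left(-4 + \left(\left(1 - 5 \left(2 + 0\right)\right) - 3\right) 3\right)^{2} = \left(-4 + \left(\left(1 - 10\right) - 3\right) 3\right)^{2} = \left(-4 + \left(-9 - 3\right) 3\right)^{2} = \left(-4 - 36\right)^{2} = \left(-40\right)^{2} = 1600$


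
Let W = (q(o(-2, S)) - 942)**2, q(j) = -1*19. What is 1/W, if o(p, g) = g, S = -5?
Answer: 1/923521 ≈ 1.0828e-6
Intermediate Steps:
q(j) = -19
W = 923521 (W = (-19 - 942)**2 = (-961)**2 = 923521)
1/W = 1/923521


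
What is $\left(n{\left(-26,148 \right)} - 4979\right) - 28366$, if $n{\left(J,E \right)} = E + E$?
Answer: $-33049$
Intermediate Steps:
$n{\left(J,E \right)} = 2 E$
$\left(n{\left(-26,148 \right)} - 4979\right) - 28366 = \left(2 \cdot 148 - 4979\right) - 28366 = \left(296 - 4979\right) - 28366 = -4683 - 28366 = -33049$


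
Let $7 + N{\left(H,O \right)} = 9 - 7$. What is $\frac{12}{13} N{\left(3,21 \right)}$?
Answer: $- \frac{60}{13} \approx -4.6154$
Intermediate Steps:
$N{\left(H,O \right)} = -5$ ($N{\left(H,O \right)} = -7 + \left(9 - 7\right) = -7 + 2 = -5$)
$\frac{12}{13} N{\left(3,21 \right)} = \frac{12}{13} \left(-5\right) = - \frac{60}{13}$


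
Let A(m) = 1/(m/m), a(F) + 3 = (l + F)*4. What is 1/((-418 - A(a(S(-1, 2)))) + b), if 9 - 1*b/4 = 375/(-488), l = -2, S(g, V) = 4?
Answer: -122/46351 ≈ -0.0026321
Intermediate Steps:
a(F) = -11 + 4*F (a(F) = -3 + (-2 + F)*4 = -3 + (-8 + 4*F) = -11 + 4*F)
A(m) = 1 (A(m) = 1/1 = 1)
b = 4767/122 (b = 36 - 1500/(-488) = 36 - 1500*(-1)/488 = 36 - 4*(-375/488) = 36 + 375/122 = 4767/122 ≈ 39.074)
1/((-418 - A(a(S(-1, 2)))) + b) = 1/((-418 - 1*1) + 4767/122) = 1/((-418 - 1) + 4767/122) = 1/(-419 + 4767/122) = 1/(-46351/122) = -122/46351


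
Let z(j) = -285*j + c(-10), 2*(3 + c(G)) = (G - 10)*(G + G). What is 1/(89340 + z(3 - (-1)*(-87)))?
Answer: 1/113477 ≈ 8.8124e-6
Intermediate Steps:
c(G) = -3 + G*(-10 + G) (c(G) = -3 + ((G - 10)*(G + G))/2 = -3 + ((-10 + G)*(2*G))/2 = -3 + (2*G*(-10 + G))/2 = -3 + G*(-10 + G))
z(j) = 197 - 285*j (z(j) = -285*j + (-3 + (-10)² - 10*(-10)) = -285*j + (-3 + 100 + 100) = -285*j + 197 = 197 - 285*j)
1/(89340 + z(3 - (-1)*(-87))) = 1/(89340 + (197 - 285*(3 - (-1)*(-87)))) = 1/(89340 + (197 - 285*(3 - 1*87))) = 1/(89340 + (197 - 285*(3 - 87))) = 1/(89340 + (197 - 285*(-84))) = 1/(89340 + (197 + 23940)) = 1/(89340 + 24137) = 1/113477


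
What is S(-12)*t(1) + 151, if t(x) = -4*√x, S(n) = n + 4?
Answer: 183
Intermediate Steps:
S(n) = 4 + n
S(-12)*t(1) + 151 = (4 - 12)*(-4*√1) + 151 = -(-32) + 151 = -8*(-4) + 151 = 32 + 151 = 183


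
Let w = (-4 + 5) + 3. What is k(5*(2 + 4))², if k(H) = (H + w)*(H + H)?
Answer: 4161600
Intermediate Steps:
w = 4 (w = 1 + 3 = 4)
k(H) = 2*H*(4 + H) (k(H) = (H + 4)*(H + H) = (4 + H)*(2*H) = 2*H*(4 + H))
k(5*(2 + 4))² = (2*(5*(2 + 4))*(4 + 5*(2 + 4)))² = (2*(5*6)*(4 + 5*6))² = (2*30*(4 + 30))² = (2*30*34)² = 2040² = 4161600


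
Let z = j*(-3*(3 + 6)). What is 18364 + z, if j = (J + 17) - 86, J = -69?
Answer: 22090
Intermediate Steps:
j = -138 (j = (-69 + 17) - 86 = -52 - 86 = -138)
z = 3726 (z = -(-414)*(3 + 6) = -(-414)*9 = -138*(-27) = 3726)
18364 + z = 18364 + 3726 = 22090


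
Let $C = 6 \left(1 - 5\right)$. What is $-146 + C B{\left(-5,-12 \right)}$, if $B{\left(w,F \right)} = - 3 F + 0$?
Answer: $-1010$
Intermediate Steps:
$C = -24$ ($C = 6 \left(-4\right) = -24$)
$B{\left(w,F \right)} = - 3 F$
$-146 + C B{\left(-5,-12 \right)} = -146 - 24 \left(\left(-3\right) \left(-12\right)\right) = -146 - 864 = -1010$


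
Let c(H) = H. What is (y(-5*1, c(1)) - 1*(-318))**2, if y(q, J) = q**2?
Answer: 117649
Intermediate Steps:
(y(-5*1, c(1)) - 1*(-318))**2 = ((-5*1)**2 - 1*(-318))**2 = ((-5)**2 + 318)**2 = (25 + 318)**2 = 343**2 = 117649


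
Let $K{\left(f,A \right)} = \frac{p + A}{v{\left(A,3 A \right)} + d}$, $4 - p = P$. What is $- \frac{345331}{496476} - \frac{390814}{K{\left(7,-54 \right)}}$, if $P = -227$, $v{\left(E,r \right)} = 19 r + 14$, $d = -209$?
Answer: $\frac{211686460292695}{29292084} \approx 7.2267 \cdot 10^{6}$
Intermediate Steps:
$v{\left(E,r \right)} = 14 + 19 r$
$p = 231$ ($p = 4 - -227 = 4 + 227 = 231$)
$K{\left(f,A \right)} = \frac{231 + A}{-195 + 57 A}$ ($K{\left(f,A \right)} = \frac{231 + A}{\left(14 + 19 \cdot 3 A\right) - 209} = \frac{231 + A}{\left(14 + 57 A\right) - 209} = \frac{231 + A}{-195 + 57 A}$)
$- \frac{345331}{496476} - \frac{390814}{K{\left(7,-54 \right)}} = - \frac{345331}{496476} - \frac{390814}{\frac{1}{3} \frac{1}{-65 + 19 \left(-54\right)} \left(231 - 54\right)} = \left(-345331\right) \frac{1}{496476} - \frac{390814}{\frac{1}{3} \frac{1}{-65 - 1026} \cdot 177} = - \frac{345331}{496476} - \frac{390814}{\frac{1}{3} \frac{1}{-1091} \cdot 177} = - \frac{345331}{496476} - \frac{390814}{\frac{1}{3} \left(- \frac{1}{1091}\right) 177} = - \frac{345331}{496476} - \frac{390814}{- \frac{59}{1091}} = - \frac{345331}{496476} - - \frac{426378074}{59} = - \frac{345331}{496476} + \frac{426378074}{59} = \frac{211686460292695}{29292084}$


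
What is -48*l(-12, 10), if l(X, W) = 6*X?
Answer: 3456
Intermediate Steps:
-48*l(-12, 10) = -288*(-12) = -48*(-72) = 3456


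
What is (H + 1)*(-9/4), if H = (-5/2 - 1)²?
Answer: -477/16 ≈ -29.813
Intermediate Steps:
H = 49/4 (H = (-5*½ - 1)² = (-5/2 - 1)² = (-7/2)² = 49/4 ≈ 12.250)
(H + 1)*(-9/4) = (49/4 + 1)*(-9/4) = 53*(-9*¼)/4 = (53/4)*(-9/4) = -477/16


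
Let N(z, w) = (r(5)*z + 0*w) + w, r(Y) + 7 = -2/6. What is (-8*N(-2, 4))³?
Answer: -89915392/27 ≈ -3.3302e+6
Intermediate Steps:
r(Y) = -22/3 (r(Y) = -7 - 2/6 = -7 - 2*⅙ = -7 - ⅓ = -22/3)
N(z, w) = w - 22*z/3 (N(z, w) = (-22*z/3 + 0*w) + w = (-22*z/3 + 0) + w = -22*z/3 + w = w - 22*z/3)
(-8*N(-2, 4))³ = (-8*(4 - 22/3*(-2)))³ = (-8*(4 + 44/3))³ = (-8*56/3)³ = (-448/3)³ = -89915392/27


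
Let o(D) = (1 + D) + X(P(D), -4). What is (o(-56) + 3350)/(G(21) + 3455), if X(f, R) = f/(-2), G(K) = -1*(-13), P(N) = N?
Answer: 3323/3468 ≈ 0.95819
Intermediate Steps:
G(K) = 13
X(f, R) = -f/2 (X(f, R) = f*(-1/2) = -f/2)
o(D) = 1 + D/2 (o(D) = (1 + D) - D/2 = 1 + D/2)
(o(-56) + 3350)/(G(21) + 3455) = ((1 + (1/2)*(-56)) + 3350)/(13 + 3455) = ((1 - 28) + 3350)/3468 = (-27 + 3350)*(1/3468) = 3323*(1/3468) = 3323/3468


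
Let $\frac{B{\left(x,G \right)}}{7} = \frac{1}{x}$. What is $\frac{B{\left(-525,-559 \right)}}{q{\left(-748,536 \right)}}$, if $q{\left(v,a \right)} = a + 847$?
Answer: $- \frac{1}{103725} \approx -9.6409 \cdot 10^{-6}$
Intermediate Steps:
$q{\left(v,a \right)} = 847 + a$
$B{\left(x,G \right)} = \frac{7}{x}$
$\frac{B{\left(-525,-559 \right)}}{q{\left(-748,536 \right)}} = \frac{7 \frac{1}{-525}}{847 + 536} = \frac{7 \left(- \frac{1}{525}\right)}{1383} = \left(- \frac{1}{75}\right) \frac{1}{1383} = - \frac{1}{103725}$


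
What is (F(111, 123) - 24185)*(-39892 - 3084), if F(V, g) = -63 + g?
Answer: 1036796000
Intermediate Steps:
(F(111, 123) - 24185)*(-39892 - 3084) = ((-63 + 123) - 24185)*(-39892 - 3084) = (60 - 24185)*(-42976) = -24125*(-42976) = 1036796000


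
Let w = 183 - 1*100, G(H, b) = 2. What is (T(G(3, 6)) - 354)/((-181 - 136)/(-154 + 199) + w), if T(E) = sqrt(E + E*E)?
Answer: -7965/1709 + 45*sqrt(6)/3418 ≈ -4.6284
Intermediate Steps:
T(E) = sqrt(E + E**2)
w = 83 (w = 183 - 100 = 83)
(T(G(3, 6)) - 354)/((-181 - 136)/(-154 + 199) + w) = (sqrt(2*(1 + 2)) - 354)/((-181 - 136)/(-154 + 199) + 83) = (sqrt(2*3) - 354)/(-317/45 + 83) = (sqrt(6) - 354)/(-317*1/45 + 83) = (-354 + sqrt(6))/(-317/45 + 83) = (-354 + sqrt(6))/(3418/45) = (-354 + sqrt(6))*(45/3418) = -7965/1709 + 45*sqrt(6)/3418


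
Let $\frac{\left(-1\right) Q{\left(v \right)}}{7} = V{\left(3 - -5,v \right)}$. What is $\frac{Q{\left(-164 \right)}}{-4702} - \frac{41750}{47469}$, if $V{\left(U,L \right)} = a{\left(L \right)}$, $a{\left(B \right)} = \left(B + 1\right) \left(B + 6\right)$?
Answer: $\frac{4180653941}{111599619} \approx 37.461$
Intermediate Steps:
$a{\left(B \right)} = \left(1 + B\right) \left(6 + B\right)$
$V{\left(U,L \right)} = 6 + L^{2} + 7 L$
$Q{\left(v \right)} = -42 - 49 v - 7 v^{2}$ ($Q{\left(v \right)} = - 7 \left(6 + v^{2} + 7 v\right) = -42 - 49 v - 7 v^{2}$)
$\frac{Q{\left(-164 \right)}}{-4702} - \frac{41750}{47469} = \frac{-42 - -8036 - 7 \left(-164\right)^{2}}{-4702} - \frac{41750}{47469} = \left(-42 + 8036 - 188272\right) \left(- \frac{1}{4702}\right) - \frac{41750}{47469} = \left(-180278\right) \left(- \frac{1}{4702}\right) - \frac{41750}{47469} = \frac{90139}{2351} - \frac{41750}{47469} = \frac{4180653941}{111599619}$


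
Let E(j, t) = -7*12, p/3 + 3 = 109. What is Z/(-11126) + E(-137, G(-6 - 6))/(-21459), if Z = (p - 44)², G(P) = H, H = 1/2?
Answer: -268353550/39792139 ≈ -6.7439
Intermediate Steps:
p = 318 (p = -9 + 3*109 = -9 + 327 = 318)
H = ½ ≈ 0.50000
G(P) = ½
E(j, t) = -84
Z = 75076 (Z = (318 - 44)² = 274² = 75076)
Z/(-11126) + E(-137, G(-6 - 6))/(-21459) = 75076/(-11126) - 84/(-21459) = 75076*(-1/11126) - 84*(-1/21459) = -37538/5563 + 28/7153 = -268353550/39792139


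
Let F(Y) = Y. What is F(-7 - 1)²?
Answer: 64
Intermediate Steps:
F(-7 - 1)² = (-7 - 1)² = (-8)² = 64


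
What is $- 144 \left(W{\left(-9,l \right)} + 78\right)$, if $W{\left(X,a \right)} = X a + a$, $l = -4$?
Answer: $-15840$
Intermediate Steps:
$W{\left(X,a \right)} = a + X a$
$- 144 \left(W{\left(-9,l \right)} + 78\right) = - 144 \left(- 4 \left(1 - 9\right) + 78\right) = - 144 \left(\left(-4\right) \left(-8\right) + 78\right) = - 144 \left(32 + 78\right) = \left(-144\right) 110 = -15840$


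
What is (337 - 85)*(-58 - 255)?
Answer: -78876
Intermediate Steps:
(337 - 85)*(-58 - 255) = 252*(-313) = -78876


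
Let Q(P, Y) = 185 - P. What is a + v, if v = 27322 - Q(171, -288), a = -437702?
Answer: -410394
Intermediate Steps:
v = 27308 (v = 27322 - (185 - 1*171) = 27322 - (185 - 171) = 27322 - 1*14 = 27322 - 14 = 27308)
a + v = -437702 + 27308 = -410394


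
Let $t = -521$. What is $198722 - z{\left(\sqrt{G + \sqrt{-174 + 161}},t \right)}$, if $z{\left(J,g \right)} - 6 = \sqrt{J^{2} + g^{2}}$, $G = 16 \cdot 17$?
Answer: $198716 - \sqrt{271713 + i \sqrt{13}} \approx 1.9819 \cdot 10^{5} - 0.0034585 i$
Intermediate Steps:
$G = 272$
$z{\left(J,g \right)} = 6 + \sqrt{J^{2} + g^{2}}$
$198722 - z{\left(\sqrt{G + \sqrt{-174 + 161}},t \right)} = 198722 - \left(6 + \sqrt{\left(\sqrt{272 + \sqrt{-174 + 161}}\right)^{2} + \left(-521\right)^{2}}\right) = 198722 - \left(6 + \sqrt{\left(\sqrt{272 + \sqrt{-13}}\right)^{2} + 271441}\right) = 198722 - \left(6 + \sqrt{\left(\sqrt{272 + i \sqrt{13}}\right)^{2} + 271441}\right) = 198722 - \left(6 + \sqrt{\left(272 + i \sqrt{13}\right) + 271441}\right) = 198722 - \left(6 + \sqrt{271713 + i \sqrt{13}}\right) = 198716 - \sqrt{271713 + i \sqrt{13}}$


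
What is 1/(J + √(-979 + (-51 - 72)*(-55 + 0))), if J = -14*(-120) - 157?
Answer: 1523/2313743 - √5786/2313743 ≈ 0.00062537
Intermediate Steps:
J = 1523 (J = 1680 - 157 = 1523)
1/(J + √(-979 + (-51 - 72)*(-55 + 0))) = 1/(1523 + √(-979 + (-51 - 72)*(-55 + 0))) = 1/(1523 + √(-979 - 123*(-55))) = 1/(1523 + √(-979 + 6765)) = 1/(1523 + √5786)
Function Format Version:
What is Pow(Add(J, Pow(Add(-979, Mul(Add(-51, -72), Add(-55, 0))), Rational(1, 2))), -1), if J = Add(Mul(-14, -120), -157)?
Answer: Add(Rational(1523, 2313743), Mul(Rational(-1, 2313743), Pow(5786, Rational(1, 2)))) ≈ 0.00062537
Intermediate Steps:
J = 1523 (J = Add(1680, -157) = 1523)
Pow(Add(J, Pow(Add(-979, Mul(Add(-51, -72), Add(-55, 0))), Rational(1, 2))), -1) = Pow(Add(1523, Pow(Add(-979, Mul(Add(-51, -72), Add(-55, 0))), Rational(1, 2))), -1) = Pow(Add(1523, Pow(Add(-979, Mul(-123, -55)), Rational(1, 2))), -1) = Pow(Add(1523, Pow(Add(-979, 6765), Rational(1, 2))), -1) = Pow(Add(1523, Pow(5786, Rational(1, 2))), -1)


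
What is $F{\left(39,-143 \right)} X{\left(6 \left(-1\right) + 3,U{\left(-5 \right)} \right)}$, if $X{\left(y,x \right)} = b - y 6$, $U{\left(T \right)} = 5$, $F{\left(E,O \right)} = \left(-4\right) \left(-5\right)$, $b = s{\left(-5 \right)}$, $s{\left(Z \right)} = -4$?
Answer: $280$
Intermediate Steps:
$b = -4$
$F{\left(E,O \right)} = 20$
$X{\left(y,x \right)} = -4 - 6 y$ ($X{\left(y,x \right)} = -4 - y 6 = -4 - 6 y$)
$F{\left(39,-143 \right)} X{\left(6 \left(-1\right) + 3,U{\left(-5 \right)} \right)} = 20 \left(-4 - 6 \left(6 \left(-1\right) + 3\right)\right) = 20 \left(-4 - 6 \left(-6 + 3\right)\right) = 20 \left(-4 - -18\right) = 20 \left(-4 + 18\right) = 20 \cdot 14 = 280$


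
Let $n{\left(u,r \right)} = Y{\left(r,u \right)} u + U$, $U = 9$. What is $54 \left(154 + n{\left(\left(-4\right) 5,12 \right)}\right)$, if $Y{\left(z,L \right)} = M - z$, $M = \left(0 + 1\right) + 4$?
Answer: $16362$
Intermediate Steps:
$M = 5$ ($M = 1 + 4 = 5$)
$Y{\left(z,L \right)} = 5 - z$
$n{\left(u,r \right)} = 9 + u \left(5 - r\right)$ ($n{\left(u,r \right)} = \left(5 - r\right) u + 9 = u \left(5 - r\right) + 9 = 9 + u \left(5 - r\right)$)
$54 \left(154 + n{\left(\left(-4\right) 5,12 \right)}\right) = 54 \left(154 - \left(-9 + \left(-4\right) 5 \left(-5 + 12\right)\right)\right) = 54 \left(154 - \left(-9 - 140\right)\right) = 54 \left(154 + \left(9 + 140\right)\right) = 54 \left(154 + 149\right) = 54 \cdot 303 = 16362$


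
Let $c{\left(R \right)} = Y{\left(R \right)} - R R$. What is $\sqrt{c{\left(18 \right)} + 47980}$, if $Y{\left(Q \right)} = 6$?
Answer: $\sqrt{47662} \approx 218.32$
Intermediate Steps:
$c{\left(R \right)} = 6 - R^{2}$ ($c{\left(R \right)} = 6 - R R = 6 - R^{2}$)
$\sqrt{c{\left(18 \right)} + 47980} = \sqrt{\left(6 - 18^{2}\right) + 47980} = \sqrt{\left(6 - 324\right) + 47980} = \sqrt{-318 + 47980} = \sqrt{47662}$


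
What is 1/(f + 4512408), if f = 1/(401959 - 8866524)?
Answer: 8464565/38195570822519 ≈ 2.2161e-7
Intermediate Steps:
f = -1/8464565 (f = 1/(-8464565) = -1/8464565 ≈ -1.1814e-7)
1/(f + 4512408) = 1/(-1/8464565 + 4512408) = 1/(38195570822519/8464565) = 8464565/38195570822519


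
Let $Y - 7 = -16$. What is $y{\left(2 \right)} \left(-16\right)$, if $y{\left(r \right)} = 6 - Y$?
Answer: $-240$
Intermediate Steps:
$Y = -9$ ($Y = 7 - 16 = -9$)
$y{\left(r \right)} = 15$ ($y{\left(r \right)} = 6 - -9 = 6 + 9 = 15$)
$y{\left(2 \right)} \left(-16\right) = 15 \left(-16\right) = -240$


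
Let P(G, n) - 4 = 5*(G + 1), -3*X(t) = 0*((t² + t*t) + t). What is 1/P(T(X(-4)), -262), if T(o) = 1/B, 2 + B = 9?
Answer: 7/68 ≈ 0.10294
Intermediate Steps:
X(t) = 0 (X(t) = -0*((t² + t*t) + t) = -0*((t² + t²) + t) = -0*(2*t² + t) = -0*(t + 2*t²) = -⅓*0 = 0)
B = 7 (B = -2 + 9 = 7)
T(o) = ⅐ (T(o) = 1/7 = ⅐)
P(G, n) = 9 + 5*G (P(G, n) = 4 + 5*(G + 1) = 4 + 5*(1 + G) = 4 + (5 + 5*G) = 9 + 5*G)
1/P(T(X(-4)), -262) = 1/(9 + 5*(⅐)) = 1/(9 + 5/7) = 1/(68/7) = 7/68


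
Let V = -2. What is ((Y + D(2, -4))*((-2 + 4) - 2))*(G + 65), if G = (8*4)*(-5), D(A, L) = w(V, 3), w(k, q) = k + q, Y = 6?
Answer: 0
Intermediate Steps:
D(A, L) = 1 (D(A, L) = -2 + 3 = 1)
G = -160 (G = 32*(-5) = -160)
((Y + D(2, -4))*((-2 + 4) - 2))*(G + 65) = ((6 + 1)*((-2 + 4) - 2))*(-160 + 65) = (7*(2 - 2))*(-95) = (7*0)*(-95) = 0*(-95) = 0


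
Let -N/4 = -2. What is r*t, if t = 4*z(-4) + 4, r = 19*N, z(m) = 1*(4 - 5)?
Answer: 0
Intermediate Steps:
N = 8 (N = -4*(-2) = 8)
z(m) = -1 (z(m) = 1*(-1) = -1)
r = 152 (r = 19*8 = 152)
t = 0 (t = 4*(-1) + 4 = -4 + 4 = 0)
r*t = 152*0 = 0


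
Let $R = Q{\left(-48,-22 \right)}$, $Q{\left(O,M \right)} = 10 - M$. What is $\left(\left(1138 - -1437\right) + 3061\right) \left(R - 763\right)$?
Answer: $-4119916$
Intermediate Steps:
$R = 32$ ($R = 10 - -22 = 10 + 22 = 32$)
$\left(\left(1138 - -1437\right) + 3061\right) \left(R - 763\right) = \left(\left(1138 - -1437\right) + 3061\right) \left(32 - 763\right) = \left(\left(1138 + 1437\right) + 3061\right) \left(-731\right) = \left(2575 + 3061\right) \left(-731\right) = 5636 \left(-731\right) = -4119916$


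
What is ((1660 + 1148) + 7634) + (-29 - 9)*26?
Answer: 9454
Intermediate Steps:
((1660 + 1148) + 7634) + (-29 - 9)*26 = (2808 + 7634) - 38*26 = 10442 - 988 = 9454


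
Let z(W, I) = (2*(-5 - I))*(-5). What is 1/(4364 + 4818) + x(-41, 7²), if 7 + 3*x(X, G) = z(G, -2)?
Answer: 211189/27546 ≈ 7.6668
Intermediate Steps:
z(W, I) = 50 + 10*I (z(W, I) = (-10 - 2*I)*(-5) = 50 + 10*I)
x(X, G) = 23/3 (x(X, G) = -7/3 + (50 + 10*(-2))/3 = -7/3 + (50 - 20)/3 = -7/3 + (⅓)*30 = -7/3 + 10 = 23/3)
1/(4364 + 4818) + x(-41, 7²) = 1/(4364 + 4818) + 23/3 = 1/9182 + 23/3 = 211189/27546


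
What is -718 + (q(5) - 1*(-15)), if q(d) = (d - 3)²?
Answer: -699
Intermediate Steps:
q(d) = (-3 + d)²
-718 + (q(5) - 1*(-15)) = -718 + ((-3 + 5)² - 1*(-15)) = -718 + (2² + 15) = -718 + (4 + 15) = -718 + 19 = -699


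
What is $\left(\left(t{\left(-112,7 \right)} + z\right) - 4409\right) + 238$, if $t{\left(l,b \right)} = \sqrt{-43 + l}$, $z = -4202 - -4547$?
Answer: $-3826 + i \sqrt{155} \approx -3826.0 + 12.45 i$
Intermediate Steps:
$z = 345$ ($z = -4202 + 4547 = 345$)
$\left(\left(t{\left(-112,7 \right)} + z\right) - 4409\right) + 238 = \left(\left(\sqrt{-43 - 112} + 345\right) - 4409\right) + 238 = \left(\left(\sqrt{-155} + 345\right) - 4409\right) + 238 = \left(\left(i \sqrt{155} + 345\right) - 4409\right) + 238 = \left(\left(345 + i \sqrt{155}\right) - 4409\right) + 238 = \left(-4064 + i \sqrt{155}\right) + 238 = -3826 + i \sqrt{155}$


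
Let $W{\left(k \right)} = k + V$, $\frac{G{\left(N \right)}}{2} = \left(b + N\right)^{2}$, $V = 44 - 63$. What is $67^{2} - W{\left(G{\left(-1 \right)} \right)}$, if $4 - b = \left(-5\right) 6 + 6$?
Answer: $3050$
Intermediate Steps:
$V = -19$ ($V = 44 - 63 = -19$)
$b = 28$ ($b = 4 - \left(\left(-5\right) 6 + 6\right) = 4 - \left(-30 + 6\right) = 4 - -24 = 4 + 24 = 28$)
$G{\left(N \right)} = 2 \left(28 + N\right)^{2}$
$W{\left(k \right)} = -19 + k$ ($W{\left(k \right)} = k - 19 = -19 + k$)
$67^{2} - W{\left(G{\left(-1 \right)} \right)} = 67^{2} - \left(-19 + 2 \left(28 - 1\right)^{2}\right) = 4489 - \left(-19 + 2 \cdot 27^{2}\right) = 4489 - \left(-19 + 2 \cdot 729\right) = 4489 - \left(-19 + 1458\right) = 4489 - 1439 = 3050$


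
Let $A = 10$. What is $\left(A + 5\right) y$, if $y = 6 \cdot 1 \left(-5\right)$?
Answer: $-450$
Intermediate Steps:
$y = -30$ ($y = 6 \left(-5\right) = -30$)
$\left(A + 5\right) y = \left(10 + 5\right) \left(-30\right) = 15 \left(-30\right) = -450$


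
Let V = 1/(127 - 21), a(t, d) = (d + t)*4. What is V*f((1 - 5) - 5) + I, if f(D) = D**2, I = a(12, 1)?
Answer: 5593/106 ≈ 52.764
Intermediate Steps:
a(t, d) = 4*d + 4*t
V = 1/106 ≈ 0.0094340
I = 52 (I = 4*1 + 4*12 = 4 + 48 = 52)
V*f((1 - 5) - 5) + I = ((1 - 5) - 5)**2/106 + 52 = (-4 - 5)**2/106 + 52 = (1/106)*(-9)**2 + 52 = (1/106)*81 + 52 = 81/106 + 52 = 5593/106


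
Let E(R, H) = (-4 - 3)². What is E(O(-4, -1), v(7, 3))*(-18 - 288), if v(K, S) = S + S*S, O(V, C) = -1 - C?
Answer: -14994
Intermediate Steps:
v(K, S) = S + S²
E(R, H) = 49 (E(R, H) = (-7)² = 49)
E(O(-4, -1), v(7, 3))*(-18 - 288) = 49*(-18 - 288) = 49*(-306) = -14994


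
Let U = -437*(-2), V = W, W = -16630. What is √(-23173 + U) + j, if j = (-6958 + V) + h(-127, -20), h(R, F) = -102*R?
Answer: -10634 + I*√22299 ≈ -10634.0 + 149.33*I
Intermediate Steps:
V = -16630
U = 874
j = -10634 (j = (-6958 - 16630) - 102*(-127) = -23588 + 12954 = -10634)
√(-23173 + U) + j = √(-23173 + 874) - 10634 = √(-22299) - 10634 = I*√22299 - 10634 = -10634 + I*√22299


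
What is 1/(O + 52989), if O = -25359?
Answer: 1/27630 ≈ 3.6193e-5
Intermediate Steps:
1/(O + 52989) = 1/(-25359 + 52989) = 1/27630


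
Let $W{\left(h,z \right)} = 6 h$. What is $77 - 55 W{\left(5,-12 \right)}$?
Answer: $-1573$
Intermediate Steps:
$77 - 55 W{\left(5,-12 \right)} = 77 - 55 \cdot 6 \cdot 5 = 77 - 1650 = -1573$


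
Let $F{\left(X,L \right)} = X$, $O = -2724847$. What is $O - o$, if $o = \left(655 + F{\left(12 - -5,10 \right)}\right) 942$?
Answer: $-3357871$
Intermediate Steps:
$o = 633024$ ($o = \left(655 + \left(12 - -5\right)\right) 942 = \left(655 + \left(12 + 5\right)\right) 942 = \left(655 + 17\right) 942 = 672 \cdot 942 = 633024$)
$O - o = -2724847 - 633024 = -3357871$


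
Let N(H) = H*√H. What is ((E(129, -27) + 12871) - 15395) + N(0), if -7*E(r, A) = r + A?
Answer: -17770/7 ≈ -2538.6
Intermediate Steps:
E(r, A) = -A/7 - r/7 (E(r, A) = -(r + A)/7 = -(A + r)/7 = -A/7 - r/7)
N(H) = H^(3/2)
((E(129, -27) + 12871) - 15395) + N(0) = (((-⅐*(-27) - ⅐*129) + 12871) - 15395) + 0^(3/2) = (((27/7 - 129/7) + 12871) - 15395) + 0 = ((-102/7 + 12871) - 15395) + 0 = (89995/7 - 15395) + 0 = -17770/7 + 0 = -17770/7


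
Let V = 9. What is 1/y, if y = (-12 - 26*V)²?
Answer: 1/60516 ≈ 1.6525e-5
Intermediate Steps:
y = 60516 (y = (-12 - 26*9)² = (-12 - 234)² = (-246)² = 60516)
1/y = 1/60516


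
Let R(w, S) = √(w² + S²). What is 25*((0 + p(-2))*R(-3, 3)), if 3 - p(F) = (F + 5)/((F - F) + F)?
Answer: 675*√2/2 ≈ 477.30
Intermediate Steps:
R(w, S) = √(S² + w²)
p(F) = 3 - (5 + F)/F (p(F) = 3 - (F + 5)/((F - F) + F) = 3 - (5 + F)/(0 + F) = 3 - (5 + F)/F)
25*((0 + p(-2))*R(-3, 3)) = 25*((0 + (2 - 5/(-2)))*√(3² + (-3)²)) = 25*((0 + (2 - 5*(-½)))*√(9 + 9)) = 25*((0 + (2 + 5/2))*√18) = 25*((0 + 9/2)*(3*√2)) = 25*(9*(3*√2)/2) = 25*(27*√2/2) = 675*√2/2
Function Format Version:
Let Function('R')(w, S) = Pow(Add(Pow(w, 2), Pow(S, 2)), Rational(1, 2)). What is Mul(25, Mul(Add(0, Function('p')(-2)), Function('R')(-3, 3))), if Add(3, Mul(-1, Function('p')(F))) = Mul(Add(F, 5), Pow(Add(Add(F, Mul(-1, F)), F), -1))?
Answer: Mul(Rational(675, 2), Pow(2, Rational(1, 2))) ≈ 477.30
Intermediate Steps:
Function('R')(w, S) = Pow(Add(Pow(S, 2), Pow(w, 2)), Rational(1, 2))
Function('p')(F) = Add(3, Mul(-1, Pow(F, -1), Add(5, F))) (Function('p')(F) = Add(3, Mul(-1, Mul(Add(F, 5), Pow(Add(Add(F, Mul(-1, F)), F), -1)))) = Add(3, Mul(-1, Mul(Add(5, F), Pow(Add(0, F), -1)))) = Add(3, Mul(-1, Mul(Add(5, F), Pow(F, -1)))) = Add(3, Mul(-1, Mul(Pow(F, -1), Add(5, F)))) = Add(3, Mul(-1, Pow(F, -1), Add(5, F))))
Mul(25, Mul(Add(0, Function('p')(-2)), Function('R')(-3, 3))) = Mul(25, Mul(Add(0, Add(2, Mul(-5, Pow(-2, -1)))), Pow(Add(Pow(3, 2), Pow(-3, 2)), Rational(1, 2)))) = Mul(25, Mul(Add(0, Add(2, Mul(-5, Rational(-1, 2)))), Pow(Add(9, 9), Rational(1, 2)))) = Mul(25, Mul(Add(0, Add(2, Rational(5, 2))), Pow(18, Rational(1, 2)))) = Mul(25, Mul(Add(0, Rational(9, 2)), Mul(3, Pow(2, Rational(1, 2))))) = Mul(25, Mul(Rational(9, 2), Mul(3, Pow(2, Rational(1, 2))))) = Mul(25, Mul(Rational(27, 2), Pow(2, Rational(1, 2)))) = Mul(Rational(675, 2), Pow(2, Rational(1, 2)))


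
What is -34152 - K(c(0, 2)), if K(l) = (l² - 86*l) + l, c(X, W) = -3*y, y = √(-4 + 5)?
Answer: -34416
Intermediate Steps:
y = 1 (y = √1 = 1)
c(X, W) = -3 (c(X, W) = -3*1 = -3)
K(l) = l² - 85*l
-34152 - K(c(0, 2)) = -34152 - (-3)*(-85 - 3) = -34152 - (-3)*(-88) = -34152 - 1*264 = -34152 - 264 = -34416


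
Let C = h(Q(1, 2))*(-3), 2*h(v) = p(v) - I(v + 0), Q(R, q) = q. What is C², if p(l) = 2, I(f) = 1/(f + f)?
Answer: 441/64 ≈ 6.8906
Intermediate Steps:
I(f) = 1/(2*f)
h(v) = 1 - 1/(4*v) (h(v) = (2 - 1/(2*(v + 0)))/2 = (2 - 1/(2*v))/2 = 1 - 1/(4*v))
C = -21/8 (C = ((-¼ + 2)/2)*(-3) = ((½)*(7/4))*(-3) = (7/8)*(-3) = -21/8 ≈ -2.6250)
C² = (-21/8)² = 441/64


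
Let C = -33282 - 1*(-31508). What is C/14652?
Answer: -887/7326 ≈ -0.12108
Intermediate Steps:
C = -1774 (C = -33282 + 31508 = -1774)
C/14652 = -1774/14652 = -1774*1/14652 = -887/7326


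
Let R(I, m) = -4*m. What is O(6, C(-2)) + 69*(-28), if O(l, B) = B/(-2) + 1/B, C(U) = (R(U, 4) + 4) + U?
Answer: -26951/14 ≈ -1925.1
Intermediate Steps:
C(U) = -12 + U (C(U) = (-4*4 + 4) + U = (-16 + 4) + U = -12 + U)
O(l, B) = 1/B - B/2 (O(l, B) = B*(-½) + 1/B = -B/2 + 1/B = 1/B - B/2)
O(6, C(-2)) + 69*(-28) = (1/(-12 - 2) - (-12 - 2)/2) + 69*(-28) = (1/(-14) - ½*(-14)) - 1932 = (-1/14 + 7) - 1932 = 97/14 - 1932 = -26951/14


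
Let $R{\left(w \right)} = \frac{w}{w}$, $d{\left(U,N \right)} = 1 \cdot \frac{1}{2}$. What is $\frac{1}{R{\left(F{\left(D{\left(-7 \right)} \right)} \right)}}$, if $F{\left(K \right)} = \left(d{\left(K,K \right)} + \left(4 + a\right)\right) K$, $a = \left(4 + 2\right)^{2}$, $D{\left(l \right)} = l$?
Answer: $1$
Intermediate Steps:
$d{\left(U,N \right)} = \frac{1}{2}$ ($d{\left(U,N \right)} = 1 \cdot \frac{1}{2} = \frac{1}{2}$)
$a = 36$ ($a = 6^{2} = 36$)
$F{\left(K \right)} = \frac{81 K}{2}$ ($F{\left(K \right)} = \left(\frac{1}{2} + \left(4 + 36\right)\right) K = \left(\frac{1}{2} + 40\right) K = \frac{81 K}{2}$)
$R{\left(w \right)} = 1$
$\frac{1}{R{\left(F{\left(D{\left(-7 \right)} \right)} \right)}} = 1^{-1} = 1$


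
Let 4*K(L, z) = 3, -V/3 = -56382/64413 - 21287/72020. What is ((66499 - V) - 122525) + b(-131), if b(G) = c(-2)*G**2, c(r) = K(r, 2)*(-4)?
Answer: -55417017171317/515447140 ≈ -1.0751e+5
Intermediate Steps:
V = 1810597057/515447140 (V = -3*(-56382/64413 - 21287/72020) = -3*(-56382*1/64413 - 21287*1/72020) = -3*(-18794/21471 - 21287/72020) = -3*(-1810597057/1546341420) = 1810597057/515447140 ≈ 3.5127)
K(L, z) = 3/4 (K(L, z) = (1/4)*3 = 3/4)
c(r) = -3 (c(r) = (3/4)*(-4) = -3)
b(G) = -3*G**2
((66499 - V) - 122525) + b(-131) = ((66499 - 1*1810597057/515447140) - 122525) - 3*(-131)**2 = ((66499 - 1810597057/515447140) - 122525) - 3*17161 = (34274908765803/515447140 - 122525) - 51483 = -28880252062697/515447140 - 51483 = -55417017171317/515447140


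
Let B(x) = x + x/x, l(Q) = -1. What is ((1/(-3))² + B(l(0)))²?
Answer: 1/81 ≈ 0.012346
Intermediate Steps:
B(x) = 1 + x (B(x) = x + 1 = 1 + x)
((1/(-3))² + B(l(0)))² = ((1/(-3))² + (1 - 1))² = ((-⅓)² + 0)² = (⅑ + 0)² = (⅑)² = 1/81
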